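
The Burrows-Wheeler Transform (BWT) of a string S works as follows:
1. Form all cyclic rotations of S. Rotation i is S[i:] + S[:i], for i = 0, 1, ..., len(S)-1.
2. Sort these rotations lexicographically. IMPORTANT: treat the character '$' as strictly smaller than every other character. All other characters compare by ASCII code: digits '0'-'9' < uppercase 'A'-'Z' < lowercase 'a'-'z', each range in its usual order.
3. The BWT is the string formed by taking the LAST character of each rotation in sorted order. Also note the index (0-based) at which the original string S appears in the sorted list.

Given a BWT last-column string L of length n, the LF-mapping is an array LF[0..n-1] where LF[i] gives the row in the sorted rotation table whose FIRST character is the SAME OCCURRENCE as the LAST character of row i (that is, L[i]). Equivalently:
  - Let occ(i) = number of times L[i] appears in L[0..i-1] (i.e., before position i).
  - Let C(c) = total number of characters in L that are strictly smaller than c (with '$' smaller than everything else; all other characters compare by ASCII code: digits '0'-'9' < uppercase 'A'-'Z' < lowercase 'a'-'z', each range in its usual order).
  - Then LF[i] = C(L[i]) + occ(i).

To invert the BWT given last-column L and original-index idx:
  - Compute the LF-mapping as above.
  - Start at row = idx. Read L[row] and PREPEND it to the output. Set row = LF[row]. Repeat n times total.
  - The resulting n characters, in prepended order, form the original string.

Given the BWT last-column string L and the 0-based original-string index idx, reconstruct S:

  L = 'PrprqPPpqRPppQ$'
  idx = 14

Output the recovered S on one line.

Answer: rPRpqPpqppPQrP$

Derivation:
LF mapping: 1 13 7 14 11 2 3 8 12 6 4 9 10 5 0
Walk LF starting at row 14, prepending L[row]:
  step 1: row=14, L[14]='$', prepend. Next row=LF[14]=0
  step 2: row=0, L[0]='P', prepend. Next row=LF[0]=1
  step 3: row=1, L[1]='r', prepend. Next row=LF[1]=13
  step 4: row=13, L[13]='Q', prepend. Next row=LF[13]=5
  step 5: row=5, L[5]='P', prepend. Next row=LF[5]=2
  step 6: row=2, L[2]='p', prepend. Next row=LF[2]=7
  step 7: row=7, L[7]='p', prepend. Next row=LF[7]=8
  step 8: row=8, L[8]='q', prepend. Next row=LF[8]=12
  step 9: row=12, L[12]='p', prepend. Next row=LF[12]=10
  step 10: row=10, L[10]='P', prepend. Next row=LF[10]=4
  step 11: row=4, L[4]='q', prepend. Next row=LF[4]=11
  step 12: row=11, L[11]='p', prepend. Next row=LF[11]=9
  step 13: row=9, L[9]='R', prepend. Next row=LF[9]=6
  step 14: row=6, L[6]='P', prepend. Next row=LF[6]=3
  step 15: row=3, L[3]='r', prepend. Next row=LF[3]=14
Reversed output: rPRpqPpqppPQrP$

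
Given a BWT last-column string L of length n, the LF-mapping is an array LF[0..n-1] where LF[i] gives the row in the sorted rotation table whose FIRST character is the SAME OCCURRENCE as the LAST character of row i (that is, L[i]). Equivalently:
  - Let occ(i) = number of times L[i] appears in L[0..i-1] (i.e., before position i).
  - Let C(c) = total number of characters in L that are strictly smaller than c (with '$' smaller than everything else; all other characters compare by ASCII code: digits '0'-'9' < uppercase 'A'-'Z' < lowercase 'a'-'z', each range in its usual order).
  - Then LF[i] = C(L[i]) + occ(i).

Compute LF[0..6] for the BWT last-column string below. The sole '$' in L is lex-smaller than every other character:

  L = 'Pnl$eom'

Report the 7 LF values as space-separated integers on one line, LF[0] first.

Answer: 1 5 3 0 2 6 4

Derivation:
Char counts: '$':1, 'P':1, 'e':1, 'l':1, 'm':1, 'n':1, 'o':1
C (first-col start): C('$')=0, C('P')=1, C('e')=2, C('l')=3, C('m')=4, C('n')=5, C('o')=6
L[0]='P': occ=0, LF[0]=C('P')+0=1+0=1
L[1]='n': occ=0, LF[1]=C('n')+0=5+0=5
L[2]='l': occ=0, LF[2]=C('l')+0=3+0=3
L[3]='$': occ=0, LF[3]=C('$')+0=0+0=0
L[4]='e': occ=0, LF[4]=C('e')+0=2+0=2
L[5]='o': occ=0, LF[5]=C('o')+0=6+0=6
L[6]='m': occ=0, LF[6]=C('m')+0=4+0=4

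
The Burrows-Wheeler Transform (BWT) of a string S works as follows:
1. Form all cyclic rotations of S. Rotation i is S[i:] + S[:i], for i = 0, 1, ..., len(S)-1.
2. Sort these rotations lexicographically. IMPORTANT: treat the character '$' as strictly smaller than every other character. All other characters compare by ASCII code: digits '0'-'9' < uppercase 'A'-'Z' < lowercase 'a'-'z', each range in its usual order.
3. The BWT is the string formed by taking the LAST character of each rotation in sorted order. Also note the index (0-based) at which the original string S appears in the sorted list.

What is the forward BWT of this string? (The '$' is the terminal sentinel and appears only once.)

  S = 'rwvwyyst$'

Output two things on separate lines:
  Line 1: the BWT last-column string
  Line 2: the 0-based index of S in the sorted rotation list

All 9 rotations (rotation i = S[i:]+S[:i]):
  rot[0] = rwvwyyst$
  rot[1] = wvwyyst$r
  rot[2] = vwyyst$rw
  rot[3] = wyyst$rwv
  rot[4] = yyst$rwvw
  rot[5] = yst$rwvwy
  rot[6] = st$rwvwyy
  rot[7] = t$rwvwyys
  rot[8] = $rwvwyyst
Sorted (with $ < everything):
  sorted[0] = $rwvwyyst  (last char: 't')
  sorted[1] = rwvwyyst$  (last char: '$')
  sorted[2] = st$rwvwyy  (last char: 'y')
  sorted[3] = t$rwvwyys  (last char: 's')
  sorted[4] = vwyyst$rw  (last char: 'w')
  sorted[5] = wvwyyst$r  (last char: 'r')
  sorted[6] = wyyst$rwv  (last char: 'v')
  sorted[7] = yst$rwvwy  (last char: 'y')
  sorted[8] = yyst$rwvw  (last char: 'w')
Last column: t$yswrvyw
Original string S is at sorted index 1

Answer: t$yswrvyw
1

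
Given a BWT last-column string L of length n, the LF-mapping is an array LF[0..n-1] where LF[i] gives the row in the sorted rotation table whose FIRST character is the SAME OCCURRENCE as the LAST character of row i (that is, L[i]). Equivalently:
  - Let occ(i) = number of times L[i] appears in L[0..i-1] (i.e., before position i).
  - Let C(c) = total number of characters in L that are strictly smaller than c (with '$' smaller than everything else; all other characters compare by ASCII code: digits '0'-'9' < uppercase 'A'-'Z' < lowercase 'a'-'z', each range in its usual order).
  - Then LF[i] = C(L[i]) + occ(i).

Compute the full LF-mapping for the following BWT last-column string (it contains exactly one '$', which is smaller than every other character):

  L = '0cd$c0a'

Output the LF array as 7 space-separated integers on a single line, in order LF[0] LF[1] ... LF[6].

Answer: 1 4 6 0 5 2 3

Derivation:
Char counts: '$':1, '0':2, 'a':1, 'c':2, 'd':1
C (first-col start): C('$')=0, C('0')=1, C('a')=3, C('c')=4, C('d')=6
L[0]='0': occ=0, LF[0]=C('0')+0=1+0=1
L[1]='c': occ=0, LF[1]=C('c')+0=4+0=4
L[2]='d': occ=0, LF[2]=C('d')+0=6+0=6
L[3]='$': occ=0, LF[3]=C('$')+0=0+0=0
L[4]='c': occ=1, LF[4]=C('c')+1=4+1=5
L[5]='0': occ=1, LF[5]=C('0')+1=1+1=2
L[6]='a': occ=0, LF[6]=C('a')+0=3+0=3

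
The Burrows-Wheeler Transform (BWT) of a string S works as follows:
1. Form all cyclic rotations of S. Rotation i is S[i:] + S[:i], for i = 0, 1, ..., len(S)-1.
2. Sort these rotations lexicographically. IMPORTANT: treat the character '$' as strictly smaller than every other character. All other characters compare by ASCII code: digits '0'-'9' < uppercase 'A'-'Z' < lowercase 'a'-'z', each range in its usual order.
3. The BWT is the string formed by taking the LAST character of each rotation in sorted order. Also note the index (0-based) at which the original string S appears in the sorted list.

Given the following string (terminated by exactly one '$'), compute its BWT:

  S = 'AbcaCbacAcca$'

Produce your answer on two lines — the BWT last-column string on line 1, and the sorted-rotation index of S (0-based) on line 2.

Answer: a$caccbCAacbA
1

Derivation:
All 13 rotations (rotation i = S[i:]+S[:i]):
  rot[0] = AbcaCbacAcca$
  rot[1] = bcaCbacAcca$A
  rot[2] = caCbacAcca$Ab
  rot[3] = aCbacAcca$Abc
  rot[4] = CbacAcca$Abca
  rot[5] = bacAcca$AbcaC
  rot[6] = acAcca$AbcaCb
  rot[7] = cAcca$AbcaCba
  rot[8] = Acca$AbcaCbac
  rot[9] = cca$AbcaCbacA
  rot[10] = ca$AbcaCbacAc
  rot[11] = a$AbcaCbacAcc
  rot[12] = $AbcaCbacAcca
Sorted (with $ < everything):
  sorted[0] = $AbcaCbacAcca  (last char: 'a')
  sorted[1] = AbcaCbacAcca$  (last char: '$')
  sorted[2] = Acca$AbcaCbac  (last char: 'c')
  sorted[3] = CbacAcca$Abca  (last char: 'a')
  sorted[4] = a$AbcaCbacAcc  (last char: 'c')
  sorted[5] = aCbacAcca$Abc  (last char: 'c')
  sorted[6] = acAcca$AbcaCb  (last char: 'b')
  sorted[7] = bacAcca$AbcaC  (last char: 'C')
  sorted[8] = bcaCbacAcca$A  (last char: 'A')
  sorted[9] = cAcca$AbcaCba  (last char: 'a')
  sorted[10] = ca$AbcaCbacAc  (last char: 'c')
  sorted[11] = caCbacAcca$Ab  (last char: 'b')
  sorted[12] = cca$AbcaCbacA  (last char: 'A')
Last column: a$caccbCAacbA
Original string S is at sorted index 1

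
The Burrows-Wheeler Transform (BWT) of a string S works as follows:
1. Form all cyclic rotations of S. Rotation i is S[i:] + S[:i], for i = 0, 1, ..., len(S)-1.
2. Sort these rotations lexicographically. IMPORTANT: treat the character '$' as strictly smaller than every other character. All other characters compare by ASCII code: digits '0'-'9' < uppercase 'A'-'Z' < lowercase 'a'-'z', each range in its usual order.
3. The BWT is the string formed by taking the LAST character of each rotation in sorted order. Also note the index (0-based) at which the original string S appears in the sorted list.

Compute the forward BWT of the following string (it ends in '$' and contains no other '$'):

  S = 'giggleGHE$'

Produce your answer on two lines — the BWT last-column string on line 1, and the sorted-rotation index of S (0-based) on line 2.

All 10 rotations (rotation i = S[i:]+S[:i]):
  rot[0] = giggleGHE$
  rot[1] = iggleGHE$g
  rot[2] = ggleGHE$gi
  rot[3] = gleGHE$gig
  rot[4] = leGHE$gigg
  rot[5] = eGHE$giggl
  rot[6] = GHE$giggle
  rot[7] = HE$giggleG
  rot[8] = E$giggleGH
  rot[9] = $giggleGHE
Sorted (with $ < everything):
  sorted[0] = $giggleGHE  (last char: 'E')
  sorted[1] = E$giggleGH  (last char: 'H')
  sorted[2] = GHE$giggle  (last char: 'e')
  sorted[3] = HE$giggleG  (last char: 'G')
  sorted[4] = eGHE$giggl  (last char: 'l')
  sorted[5] = ggleGHE$gi  (last char: 'i')
  sorted[6] = giggleGHE$  (last char: '$')
  sorted[7] = gleGHE$gig  (last char: 'g')
  sorted[8] = iggleGHE$g  (last char: 'g')
  sorted[9] = leGHE$gigg  (last char: 'g')
Last column: EHeGli$ggg
Original string S is at sorted index 6

Answer: EHeGli$ggg
6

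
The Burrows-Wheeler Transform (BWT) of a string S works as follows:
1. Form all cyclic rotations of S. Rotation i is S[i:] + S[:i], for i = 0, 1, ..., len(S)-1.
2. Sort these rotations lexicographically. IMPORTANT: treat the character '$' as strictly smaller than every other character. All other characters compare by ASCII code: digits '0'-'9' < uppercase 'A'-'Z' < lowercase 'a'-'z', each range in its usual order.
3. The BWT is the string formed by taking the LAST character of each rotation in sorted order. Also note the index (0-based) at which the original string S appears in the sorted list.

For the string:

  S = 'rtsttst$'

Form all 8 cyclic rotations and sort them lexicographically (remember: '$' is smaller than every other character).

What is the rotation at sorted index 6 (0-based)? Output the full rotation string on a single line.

Answer: tsttst$r

Derivation:
All 8 rotations (rotation i = S[i:]+S[:i]):
  rot[0] = rtsttst$
  rot[1] = tsttst$r
  rot[2] = sttst$rt
  rot[3] = ttst$rts
  rot[4] = tst$rtst
  rot[5] = st$rtstt
  rot[6] = t$rtstts
  rot[7] = $rtsttst
Sorted (with $ < everything):
  sorted[0] = $rtsttst
  sorted[1] = rtsttst$
  sorted[2] = st$rtstt
  sorted[3] = sttst$rt
  sorted[4] = t$rtstts
  sorted[5] = tst$rtst
  sorted[6] = tsttst$r
  sorted[7] = ttst$rts
sorted[6] = tsttst$r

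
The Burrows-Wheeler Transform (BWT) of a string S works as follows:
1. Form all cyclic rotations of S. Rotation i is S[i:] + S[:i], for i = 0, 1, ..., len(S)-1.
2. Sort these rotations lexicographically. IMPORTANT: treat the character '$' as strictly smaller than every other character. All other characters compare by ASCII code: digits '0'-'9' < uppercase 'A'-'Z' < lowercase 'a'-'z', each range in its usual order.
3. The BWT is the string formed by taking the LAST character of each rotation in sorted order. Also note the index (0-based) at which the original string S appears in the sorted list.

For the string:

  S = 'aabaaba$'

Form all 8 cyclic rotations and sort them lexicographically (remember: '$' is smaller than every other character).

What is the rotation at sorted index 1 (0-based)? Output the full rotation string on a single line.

Answer: a$aabaab

Derivation:
All 8 rotations (rotation i = S[i:]+S[:i]):
  rot[0] = aabaaba$
  rot[1] = abaaba$a
  rot[2] = baaba$aa
  rot[3] = aaba$aab
  rot[4] = aba$aaba
  rot[5] = ba$aabaa
  rot[6] = a$aabaab
  rot[7] = $aabaaba
Sorted (with $ < everything):
  sorted[0] = $aabaaba
  sorted[1] = a$aabaab
  sorted[2] = aaba$aab
  sorted[3] = aabaaba$
  sorted[4] = aba$aaba
  sorted[5] = abaaba$a
  sorted[6] = ba$aabaa
  sorted[7] = baaba$aa
sorted[1] = a$aabaab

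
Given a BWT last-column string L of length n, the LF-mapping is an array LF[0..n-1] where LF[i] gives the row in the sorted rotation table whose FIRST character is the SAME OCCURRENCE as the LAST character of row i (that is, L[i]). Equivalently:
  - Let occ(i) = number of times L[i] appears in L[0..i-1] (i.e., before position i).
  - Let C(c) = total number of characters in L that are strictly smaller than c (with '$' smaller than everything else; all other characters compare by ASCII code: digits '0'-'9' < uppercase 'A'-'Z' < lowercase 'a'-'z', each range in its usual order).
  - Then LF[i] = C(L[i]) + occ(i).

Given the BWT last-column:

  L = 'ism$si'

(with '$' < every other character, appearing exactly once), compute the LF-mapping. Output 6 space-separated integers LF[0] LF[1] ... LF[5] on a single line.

Char counts: '$':1, 'i':2, 'm':1, 's':2
C (first-col start): C('$')=0, C('i')=1, C('m')=3, C('s')=4
L[0]='i': occ=0, LF[0]=C('i')+0=1+0=1
L[1]='s': occ=0, LF[1]=C('s')+0=4+0=4
L[2]='m': occ=0, LF[2]=C('m')+0=3+0=3
L[3]='$': occ=0, LF[3]=C('$')+0=0+0=0
L[4]='s': occ=1, LF[4]=C('s')+1=4+1=5
L[5]='i': occ=1, LF[5]=C('i')+1=1+1=2

Answer: 1 4 3 0 5 2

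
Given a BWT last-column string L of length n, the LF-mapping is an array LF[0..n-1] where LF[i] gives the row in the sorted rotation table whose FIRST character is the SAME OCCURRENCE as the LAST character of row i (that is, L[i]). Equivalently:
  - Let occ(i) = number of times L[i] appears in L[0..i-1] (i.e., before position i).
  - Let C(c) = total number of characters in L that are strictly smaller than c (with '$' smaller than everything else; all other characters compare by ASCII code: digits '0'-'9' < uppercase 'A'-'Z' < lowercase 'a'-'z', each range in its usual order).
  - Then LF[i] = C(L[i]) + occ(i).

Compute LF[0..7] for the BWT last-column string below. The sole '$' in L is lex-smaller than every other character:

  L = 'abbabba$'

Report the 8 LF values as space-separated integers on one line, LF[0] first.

Answer: 1 4 5 2 6 7 3 0

Derivation:
Char counts: '$':1, 'a':3, 'b':4
C (first-col start): C('$')=0, C('a')=1, C('b')=4
L[0]='a': occ=0, LF[0]=C('a')+0=1+0=1
L[1]='b': occ=0, LF[1]=C('b')+0=4+0=4
L[2]='b': occ=1, LF[2]=C('b')+1=4+1=5
L[3]='a': occ=1, LF[3]=C('a')+1=1+1=2
L[4]='b': occ=2, LF[4]=C('b')+2=4+2=6
L[5]='b': occ=3, LF[5]=C('b')+3=4+3=7
L[6]='a': occ=2, LF[6]=C('a')+2=1+2=3
L[7]='$': occ=0, LF[7]=C('$')+0=0+0=0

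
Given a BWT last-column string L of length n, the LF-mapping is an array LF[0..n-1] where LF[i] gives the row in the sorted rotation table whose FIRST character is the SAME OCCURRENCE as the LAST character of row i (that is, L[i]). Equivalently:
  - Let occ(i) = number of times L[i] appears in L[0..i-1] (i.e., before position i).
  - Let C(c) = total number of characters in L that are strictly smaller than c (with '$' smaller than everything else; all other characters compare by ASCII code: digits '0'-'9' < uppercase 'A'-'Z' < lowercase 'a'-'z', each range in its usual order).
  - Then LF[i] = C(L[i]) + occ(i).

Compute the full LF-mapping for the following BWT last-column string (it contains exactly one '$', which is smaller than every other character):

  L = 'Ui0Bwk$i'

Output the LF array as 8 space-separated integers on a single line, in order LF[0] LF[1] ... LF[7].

Answer: 3 4 1 2 7 6 0 5

Derivation:
Char counts: '$':1, '0':1, 'B':1, 'U':1, 'i':2, 'k':1, 'w':1
C (first-col start): C('$')=0, C('0')=1, C('B')=2, C('U')=3, C('i')=4, C('k')=6, C('w')=7
L[0]='U': occ=0, LF[0]=C('U')+0=3+0=3
L[1]='i': occ=0, LF[1]=C('i')+0=4+0=4
L[2]='0': occ=0, LF[2]=C('0')+0=1+0=1
L[3]='B': occ=0, LF[3]=C('B')+0=2+0=2
L[4]='w': occ=0, LF[4]=C('w')+0=7+0=7
L[5]='k': occ=0, LF[5]=C('k')+0=6+0=6
L[6]='$': occ=0, LF[6]=C('$')+0=0+0=0
L[7]='i': occ=1, LF[7]=C('i')+1=4+1=5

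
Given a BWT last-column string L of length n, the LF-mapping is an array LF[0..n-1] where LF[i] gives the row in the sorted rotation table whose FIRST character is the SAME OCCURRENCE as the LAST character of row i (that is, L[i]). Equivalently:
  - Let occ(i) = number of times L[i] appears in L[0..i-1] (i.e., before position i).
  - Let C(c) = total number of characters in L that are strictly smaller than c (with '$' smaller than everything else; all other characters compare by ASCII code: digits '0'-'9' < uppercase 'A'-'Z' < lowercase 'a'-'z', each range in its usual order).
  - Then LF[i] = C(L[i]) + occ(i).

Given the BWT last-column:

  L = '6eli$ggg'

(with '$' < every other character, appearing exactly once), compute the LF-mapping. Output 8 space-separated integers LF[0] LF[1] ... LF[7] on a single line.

Answer: 1 2 7 6 0 3 4 5

Derivation:
Char counts: '$':1, '6':1, 'e':1, 'g':3, 'i':1, 'l':1
C (first-col start): C('$')=0, C('6')=1, C('e')=2, C('g')=3, C('i')=6, C('l')=7
L[0]='6': occ=0, LF[0]=C('6')+0=1+0=1
L[1]='e': occ=0, LF[1]=C('e')+0=2+0=2
L[2]='l': occ=0, LF[2]=C('l')+0=7+0=7
L[3]='i': occ=0, LF[3]=C('i')+0=6+0=6
L[4]='$': occ=0, LF[4]=C('$')+0=0+0=0
L[5]='g': occ=0, LF[5]=C('g')+0=3+0=3
L[6]='g': occ=1, LF[6]=C('g')+1=3+1=4
L[7]='g': occ=2, LF[7]=C('g')+2=3+2=5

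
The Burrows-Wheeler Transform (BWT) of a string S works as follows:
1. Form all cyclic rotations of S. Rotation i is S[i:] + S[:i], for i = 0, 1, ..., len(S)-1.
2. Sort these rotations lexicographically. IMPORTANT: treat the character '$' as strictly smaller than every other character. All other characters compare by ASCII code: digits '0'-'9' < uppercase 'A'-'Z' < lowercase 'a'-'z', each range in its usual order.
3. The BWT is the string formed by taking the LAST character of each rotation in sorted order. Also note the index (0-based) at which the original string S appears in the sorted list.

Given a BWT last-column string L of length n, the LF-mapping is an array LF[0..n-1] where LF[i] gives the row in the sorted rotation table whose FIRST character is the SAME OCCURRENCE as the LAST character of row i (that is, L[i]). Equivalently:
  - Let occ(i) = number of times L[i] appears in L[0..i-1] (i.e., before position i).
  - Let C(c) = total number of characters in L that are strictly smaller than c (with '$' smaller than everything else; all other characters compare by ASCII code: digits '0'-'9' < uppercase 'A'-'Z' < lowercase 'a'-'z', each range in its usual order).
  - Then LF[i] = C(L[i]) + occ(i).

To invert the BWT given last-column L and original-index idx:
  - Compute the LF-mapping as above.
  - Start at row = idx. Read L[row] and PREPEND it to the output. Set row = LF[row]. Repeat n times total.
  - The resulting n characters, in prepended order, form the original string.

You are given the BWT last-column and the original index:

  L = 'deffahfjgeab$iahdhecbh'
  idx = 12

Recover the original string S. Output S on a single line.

Answer: faeeabehhgdhbifafchjd$

Derivation:
LF mapping: 7 9 12 13 1 16 14 21 15 10 2 4 0 20 3 17 8 18 11 6 5 19
Walk LF starting at row 12, prepending L[row]:
  step 1: row=12, L[12]='$', prepend. Next row=LF[12]=0
  step 2: row=0, L[0]='d', prepend. Next row=LF[0]=7
  step 3: row=7, L[7]='j', prepend. Next row=LF[7]=21
  step 4: row=21, L[21]='h', prepend. Next row=LF[21]=19
  step 5: row=19, L[19]='c', prepend. Next row=LF[19]=6
  step 6: row=6, L[6]='f', prepend. Next row=LF[6]=14
  step 7: row=14, L[14]='a', prepend. Next row=LF[14]=3
  step 8: row=3, L[3]='f', prepend. Next row=LF[3]=13
  step 9: row=13, L[13]='i', prepend. Next row=LF[13]=20
  step 10: row=20, L[20]='b', prepend. Next row=LF[20]=5
  step 11: row=5, L[5]='h', prepend. Next row=LF[5]=16
  step 12: row=16, L[16]='d', prepend. Next row=LF[16]=8
  step 13: row=8, L[8]='g', prepend. Next row=LF[8]=15
  step 14: row=15, L[15]='h', prepend. Next row=LF[15]=17
  step 15: row=17, L[17]='h', prepend. Next row=LF[17]=18
  step 16: row=18, L[18]='e', prepend. Next row=LF[18]=11
  step 17: row=11, L[11]='b', prepend. Next row=LF[11]=4
  step 18: row=4, L[4]='a', prepend. Next row=LF[4]=1
  step 19: row=1, L[1]='e', prepend. Next row=LF[1]=9
  step 20: row=9, L[9]='e', prepend. Next row=LF[9]=10
  step 21: row=10, L[10]='a', prepend. Next row=LF[10]=2
  step 22: row=2, L[2]='f', prepend. Next row=LF[2]=12
Reversed output: faeeabehhgdhbifafchjd$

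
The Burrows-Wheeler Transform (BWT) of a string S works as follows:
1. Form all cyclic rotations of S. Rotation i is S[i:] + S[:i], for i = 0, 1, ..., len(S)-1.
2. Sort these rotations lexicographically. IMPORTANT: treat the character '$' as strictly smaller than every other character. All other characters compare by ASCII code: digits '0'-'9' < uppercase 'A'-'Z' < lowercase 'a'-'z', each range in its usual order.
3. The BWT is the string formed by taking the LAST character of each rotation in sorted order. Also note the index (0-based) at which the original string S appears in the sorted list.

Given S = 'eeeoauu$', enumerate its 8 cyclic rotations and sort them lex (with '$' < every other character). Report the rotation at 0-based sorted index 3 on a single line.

All 8 rotations (rotation i = S[i:]+S[:i]):
  rot[0] = eeeoauu$
  rot[1] = eeoauu$e
  rot[2] = eoauu$ee
  rot[3] = oauu$eee
  rot[4] = auu$eeeo
  rot[5] = uu$eeeoa
  rot[6] = u$eeeoau
  rot[7] = $eeeoauu
Sorted (with $ < everything):
  sorted[0] = $eeeoauu
  sorted[1] = auu$eeeo
  sorted[2] = eeeoauu$
  sorted[3] = eeoauu$e
  sorted[4] = eoauu$ee
  sorted[5] = oauu$eee
  sorted[6] = u$eeeoau
  sorted[7] = uu$eeeoa
sorted[3] = eeoauu$e

Answer: eeoauu$e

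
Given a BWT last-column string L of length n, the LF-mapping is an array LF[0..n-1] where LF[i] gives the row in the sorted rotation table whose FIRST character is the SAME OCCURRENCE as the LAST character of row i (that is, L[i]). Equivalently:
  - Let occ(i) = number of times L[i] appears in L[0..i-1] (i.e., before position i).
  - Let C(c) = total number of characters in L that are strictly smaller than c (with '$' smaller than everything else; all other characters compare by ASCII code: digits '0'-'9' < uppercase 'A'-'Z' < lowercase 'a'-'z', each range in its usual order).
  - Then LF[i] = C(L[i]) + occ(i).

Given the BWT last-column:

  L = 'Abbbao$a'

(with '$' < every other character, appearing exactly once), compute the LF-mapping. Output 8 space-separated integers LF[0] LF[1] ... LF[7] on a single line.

Char counts: '$':1, 'A':1, 'a':2, 'b':3, 'o':1
C (first-col start): C('$')=0, C('A')=1, C('a')=2, C('b')=4, C('o')=7
L[0]='A': occ=0, LF[0]=C('A')+0=1+0=1
L[1]='b': occ=0, LF[1]=C('b')+0=4+0=4
L[2]='b': occ=1, LF[2]=C('b')+1=4+1=5
L[3]='b': occ=2, LF[3]=C('b')+2=4+2=6
L[4]='a': occ=0, LF[4]=C('a')+0=2+0=2
L[5]='o': occ=0, LF[5]=C('o')+0=7+0=7
L[6]='$': occ=0, LF[6]=C('$')+0=0+0=0
L[7]='a': occ=1, LF[7]=C('a')+1=2+1=3

Answer: 1 4 5 6 2 7 0 3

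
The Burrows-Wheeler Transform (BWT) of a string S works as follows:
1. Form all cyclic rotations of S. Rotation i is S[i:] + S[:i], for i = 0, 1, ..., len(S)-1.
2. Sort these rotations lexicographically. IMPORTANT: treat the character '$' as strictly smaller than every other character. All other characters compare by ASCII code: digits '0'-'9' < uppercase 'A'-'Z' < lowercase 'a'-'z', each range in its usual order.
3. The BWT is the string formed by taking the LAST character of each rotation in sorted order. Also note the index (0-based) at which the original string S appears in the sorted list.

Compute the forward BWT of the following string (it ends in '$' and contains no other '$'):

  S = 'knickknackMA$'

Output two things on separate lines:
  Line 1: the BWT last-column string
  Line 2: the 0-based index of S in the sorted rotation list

All 13 rotations (rotation i = S[i:]+S[:i]):
  rot[0] = knickknackMA$
  rot[1] = nickknackMA$k
  rot[2] = ickknackMA$kn
  rot[3] = ckknackMA$kni
  rot[4] = kknackMA$knic
  rot[5] = knackMA$knick
  rot[6] = nackMA$knickk
  rot[7] = ackMA$knickkn
  rot[8] = ckMA$knickkna
  rot[9] = kMA$knickknac
  rot[10] = MA$knickknack
  rot[11] = A$knickknackM
  rot[12] = $knickknackMA
Sorted (with $ < everything):
  sorted[0] = $knickknackMA  (last char: 'A')
  sorted[1] = A$knickknackM  (last char: 'M')
  sorted[2] = MA$knickknack  (last char: 'k')
  sorted[3] = ackMA$knickkn  (last char: 'n')
  sorted[4] = ckMA$knickkna  (last char: 'a')
  sorted[5] = ckknackMA$kni  (last char: 'i')
  sorted[6] = ickknackMA$kn  (last char: 'n')
  sorted[7] = kMA$knickknac  (last char: 'c')
  sorted[8] = kknackMA$knic  (last char: 'c')
  sorted[9] = knackMA$knick  (last char: 'k')
  sorted[10] = knickknackMA$  (last char: '$')
  sorted[11] = nackMA$knickk  (last char: 'k')
  sorted[12] = nickknackMA$k  (last char: 'k')
Last column: AMknaincck$kk
Original string S is at sorted index 10

Answer: AMknaincck$kk
10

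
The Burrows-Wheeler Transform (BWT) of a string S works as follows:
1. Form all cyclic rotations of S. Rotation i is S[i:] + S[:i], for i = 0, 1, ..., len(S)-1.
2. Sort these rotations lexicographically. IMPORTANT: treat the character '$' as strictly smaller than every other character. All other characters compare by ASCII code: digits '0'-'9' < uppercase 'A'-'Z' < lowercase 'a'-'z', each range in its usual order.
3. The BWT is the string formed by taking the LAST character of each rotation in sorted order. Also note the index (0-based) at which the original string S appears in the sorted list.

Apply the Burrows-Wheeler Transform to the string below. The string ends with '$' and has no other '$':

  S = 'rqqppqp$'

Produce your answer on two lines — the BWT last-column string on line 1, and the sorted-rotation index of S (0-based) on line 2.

All 8 rotations (rotation i = S[i:]+S[:i]):
  rot[0] = rqqppqp$
  rot[1] = qqppqp$r
  rot[2] = qppqp$rq
  rot[3] = ppqp$rqq
  rot[4] = pqp$rqqp
  rot[5] = qp$rqqpp
  rot[6] = p$rqqppq
  rot[7] = $rqqppqp
Sorted (with $ < everything):
  sorted[0] = $rqqppqp  (last char: 'p')
  sorted[1] = p$rqqppq  (last char: 'q')
  sorted[2] = ppqp$rqq  (last char: 'q')
  sorted[3] = pqp$rqqp  (last char: 'p')
  sorted[4] = qp$rqqpp  (last char: 'p')
  sorted[5] = qppqp$rq  (last char: 'q')
  sorted[6] = qqppqp$r  (last char: 'r')
  sorted[7] = rqqppqp$  (last char: '$')
Last column: pqqppqr$
Original string S is at sorted index 7

Answer: pqqppqr$
7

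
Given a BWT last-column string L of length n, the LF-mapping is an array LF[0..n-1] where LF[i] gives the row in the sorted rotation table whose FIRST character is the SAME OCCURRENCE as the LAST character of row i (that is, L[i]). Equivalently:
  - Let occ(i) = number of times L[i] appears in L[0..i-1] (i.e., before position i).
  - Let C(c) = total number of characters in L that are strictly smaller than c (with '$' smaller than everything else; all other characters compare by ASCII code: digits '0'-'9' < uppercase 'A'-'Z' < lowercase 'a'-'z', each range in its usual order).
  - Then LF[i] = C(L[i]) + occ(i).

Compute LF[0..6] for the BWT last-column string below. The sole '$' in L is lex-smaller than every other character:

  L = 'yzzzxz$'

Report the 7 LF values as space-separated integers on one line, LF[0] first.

Char counts: '$':1, 'x':1, 'y':1, 'z':4
C (first-col start): C('$')=0, C('x')=1, C('y')=2, C('z')=3
L[0]='y': occ=0, LF[0]=C('y')+0=2+0=2
L[1]='z': occ=0, LF[1]=C('z')+0=3+0=3
L[2]='z': occ=1, LF[2]=C('z')+1=3+1=4
L[3]='z': occ=2, LF[3]=C('z')+2=3+2=5
L[4]='x': occ=0, LF[4]=C('x')+0=1+0=1
L[5]='z': occ=3, LF[5]=C('z')+3=3+3=6
L[6]='$': occ=0, LF[6]=C('$')+0=0+0=0

Answer: 2 3 4 5 1 6 0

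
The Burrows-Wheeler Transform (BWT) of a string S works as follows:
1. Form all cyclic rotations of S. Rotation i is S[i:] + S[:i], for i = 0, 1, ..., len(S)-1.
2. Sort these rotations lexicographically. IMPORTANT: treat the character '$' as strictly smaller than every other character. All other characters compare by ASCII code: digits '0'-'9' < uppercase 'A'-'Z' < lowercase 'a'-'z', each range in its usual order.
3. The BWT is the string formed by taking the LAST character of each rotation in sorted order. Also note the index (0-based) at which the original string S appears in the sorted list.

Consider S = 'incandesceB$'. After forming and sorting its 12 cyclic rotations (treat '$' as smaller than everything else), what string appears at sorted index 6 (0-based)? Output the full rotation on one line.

Answer: eB$incandesc

Derivation:
All 12 rotations (rotation i = S[i:]+S[:i]):
  rot[0] = incandesceB$
  rot[1] = ncandesceB$i
  rot[2] = candesceB$in
  rot[3] = andesceB$inc
  rot[4] = ndesceB$inca
  rot[5] = desceB$incan
  rot[6] = esceB$incand
  rot[7] = sceB$incande
  rot[8] = ceB$incandes
  rot[9] = eB$incandesc
  rot[10] = B$incandesce
  rot[11] = $incandesceB
Sorted (with $ < everything):
  sorted[0] = $incandesceB
  sorted[1] = B$incandesce
  sorted[2] = andesceB$inc
  sorted[3] = candesceB$in
  sorted[4] = ceB$incandes
  sorted[5] = desceB$incan
  sorted[6] = eB$incandesc
  sorted[7] = esceB$incand
  sorted[8] = incandesceB$
  sorted[9] = ncandesceB$i
  sorted[10] = ndesceB$inca
  sorted[11] = sceB$incande
sorted[6] = eB$incandesc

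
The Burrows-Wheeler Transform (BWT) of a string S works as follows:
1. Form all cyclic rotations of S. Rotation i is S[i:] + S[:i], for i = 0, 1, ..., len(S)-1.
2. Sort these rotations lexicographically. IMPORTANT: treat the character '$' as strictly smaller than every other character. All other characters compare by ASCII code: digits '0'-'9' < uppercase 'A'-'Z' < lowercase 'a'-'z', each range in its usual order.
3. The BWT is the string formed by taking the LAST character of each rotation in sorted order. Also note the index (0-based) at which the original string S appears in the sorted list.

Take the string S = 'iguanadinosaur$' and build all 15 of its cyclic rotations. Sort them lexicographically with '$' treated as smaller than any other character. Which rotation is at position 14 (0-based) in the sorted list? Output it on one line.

Answer: ur$iguanadinosa

Derivation:
All 15 rotations (rotation i = S[i:]+S[:i]):
  rot[0] = iguanadinosaur$
  rot[1] = guanadinosaur$i
  rot[2] = uanadinosaur$ig
  rot[3] = anadinosaur$igu
  rot[4] = nadinosaur$igua
  rot[5] = adinosaur$iguan
  rot[6] = dinosaur$iguana
  rot[7] = inosaur$iguanad
  rot[8] = nosaur$iguanadi
  rot[9] = osaur$iguanadin
  rot[10] = saur$iguanadino
  rot[11] = aur$iguanadinos
  rot[12] = ur$iguanadinosa
  rot[13] = r$iguanadinosau
  rot[14] = $iguanadinosaur
Sorted (with $ < everything):
  sorted[0] = $iguanadinosaur
  sorted[1] = adinosaur$iguan
  sorted[2] = anadinosaur$igu
  sorted[3] = aur$iguanadinos
  sorted[4] = dinosaur$iguana
  sorted[5] = guanadinosaur$i
  sorted[6] = iguanadinosaur$
  sorted[7] = inosaur$iguanad
  sorted[8] = nadinosaur$igua
  sorted[9] = nosaur$iguanadi
  sorted[10] = osaur$iguanadin
  sorted[11] = r$iguanadinosau
  sorted[12] = saur$iguanadino
  sorted[13] = uanadinosaur$ig
  sorted[14] = ur$iguanadinosa
sorted[14] = ur$iguanadinosa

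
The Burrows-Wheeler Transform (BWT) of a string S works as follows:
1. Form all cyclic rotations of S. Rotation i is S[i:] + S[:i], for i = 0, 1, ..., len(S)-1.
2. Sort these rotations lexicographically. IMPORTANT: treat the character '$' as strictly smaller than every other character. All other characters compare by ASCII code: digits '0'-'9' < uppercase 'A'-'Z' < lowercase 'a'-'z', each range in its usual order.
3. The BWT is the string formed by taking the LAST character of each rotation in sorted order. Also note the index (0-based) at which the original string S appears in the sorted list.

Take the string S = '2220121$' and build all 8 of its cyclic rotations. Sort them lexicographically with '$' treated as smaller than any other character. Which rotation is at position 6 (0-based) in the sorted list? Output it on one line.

All 8 rotations (rotation i = S[i:]+S[:i]):
  rot[0] = 2220121$
  rot[1] = 220121$2
  rot[2] = 20121$22
  rot[3] = 0121$222
  rot[4] = 121$2220
  rot[5] = 21$22201
  rot[6] = 1$222012
  rot[7] = $2220121
Sorted (with $ < everything):
  sorted[0] = $2220121
  sorted[1] = 0121$222
  sorted[2] = 1$222012
  sorted[3] = 121$2220
  sorted[4] = 20121$22
  sorted[5] = 21$22201
  sorted[6] = 220121$2
  sorted[7] = 2220121$
sorted[6] = 220121$2

Answer: 220121$2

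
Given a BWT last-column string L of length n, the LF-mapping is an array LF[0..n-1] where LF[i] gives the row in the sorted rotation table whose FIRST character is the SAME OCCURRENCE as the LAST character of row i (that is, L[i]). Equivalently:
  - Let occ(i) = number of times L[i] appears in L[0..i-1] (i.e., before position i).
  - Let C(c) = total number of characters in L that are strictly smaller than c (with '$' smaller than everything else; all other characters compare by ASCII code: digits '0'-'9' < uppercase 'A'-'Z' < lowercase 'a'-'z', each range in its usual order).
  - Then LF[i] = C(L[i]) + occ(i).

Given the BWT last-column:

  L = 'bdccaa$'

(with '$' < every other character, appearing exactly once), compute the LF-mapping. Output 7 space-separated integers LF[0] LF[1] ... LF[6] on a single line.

Answer: 3 6 4 5 1 2 0

Derivation:
Char counts: '$':1, 'a':2, 'b':1, 'c':2, 'd':1
C (first-col start): C('$')=0, C('a')=1, C('b')=3, C('c')=4, C('d')=6
L[0]='b': occ=0, LF[0]=C('b')+0=3+0=3
L[1]='d': occ=0, LF[1]=C('d')+0=6+0=6
L[2]='c': occ=0, LF[2]=C('c')+0=4+0=4
L[3]='c': occ=1, LF[3]=C('c')+1=4+1=5
L[4]='a': occ=0, LF[4]=C('a')+0=1+0=1
L[5]='a': occ=1, LF[5]=C('a')+1=1+1=2
L[6]='$': occ=0, LF[6]=C('$')+0=0+0=0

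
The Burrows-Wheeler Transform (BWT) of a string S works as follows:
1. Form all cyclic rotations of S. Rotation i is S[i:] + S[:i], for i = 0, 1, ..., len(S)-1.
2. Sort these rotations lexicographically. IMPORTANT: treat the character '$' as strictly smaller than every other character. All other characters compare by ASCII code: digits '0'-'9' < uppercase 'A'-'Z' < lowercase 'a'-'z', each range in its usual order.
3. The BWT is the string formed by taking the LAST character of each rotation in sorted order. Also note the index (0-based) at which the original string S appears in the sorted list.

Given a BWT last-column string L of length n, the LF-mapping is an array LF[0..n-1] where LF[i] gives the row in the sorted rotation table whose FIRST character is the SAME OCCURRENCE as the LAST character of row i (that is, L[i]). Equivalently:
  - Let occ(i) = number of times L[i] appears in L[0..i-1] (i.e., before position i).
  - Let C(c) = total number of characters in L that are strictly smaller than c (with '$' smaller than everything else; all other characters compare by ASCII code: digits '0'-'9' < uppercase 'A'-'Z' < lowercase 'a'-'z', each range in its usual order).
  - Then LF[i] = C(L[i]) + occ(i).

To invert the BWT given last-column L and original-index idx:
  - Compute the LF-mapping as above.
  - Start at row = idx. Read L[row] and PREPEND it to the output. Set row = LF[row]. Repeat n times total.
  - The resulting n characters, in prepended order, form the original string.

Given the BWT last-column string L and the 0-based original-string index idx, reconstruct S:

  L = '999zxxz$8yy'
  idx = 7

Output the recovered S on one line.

Answer: yz98yzxx99$

Derivation:
LF mapping: 2 3 4 9 5 6 10 0 1 7 8
Walk LF starting at row 7, prepending L[row]:
  step 1: row=7, L[7]='$', prepend. Next row=LF[7]=0
  step 2: row=0, L[0]='9', prepend. Next row=LF[0]=2
  step 3: row=2, L[2]='9', prepend. Next row=LF[2]=4
  step 4: row=4, L[4]='x', prepend. Next row=LF[4]=5
  step 5: row=5, L[5]='x', prepend. Next row=LF[5]=6
  step 6: row=6, L[6]='z', prepend. Next row=LF[6]=10
  step 7: row=10, L[10]='y', prepend. Next row=LF[10]=8
  step 8: row=8, L[8]='8', prepend. Next row=LF[8]=1
  step 9: row=1, L[1]='9', prepend. Next row=LF[1]=3
  step 10: row=3, L[3]='z', prepend. Next row=LF[3]=9
  step 11: row=9, L[9]='y', prepend. Next row=LF[9]=7
Reversed output: yz98yzxx99$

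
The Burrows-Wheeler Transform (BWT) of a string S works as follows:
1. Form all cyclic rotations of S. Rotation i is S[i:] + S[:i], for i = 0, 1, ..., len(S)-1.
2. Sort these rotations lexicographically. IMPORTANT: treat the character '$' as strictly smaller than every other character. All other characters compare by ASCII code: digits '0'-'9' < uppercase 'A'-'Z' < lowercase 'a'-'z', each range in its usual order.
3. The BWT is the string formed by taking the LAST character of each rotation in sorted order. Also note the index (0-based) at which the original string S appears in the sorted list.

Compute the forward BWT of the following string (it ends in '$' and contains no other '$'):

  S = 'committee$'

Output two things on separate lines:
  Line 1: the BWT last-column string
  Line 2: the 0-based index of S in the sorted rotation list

Answer: e$etmmocti
1

Derivation:
All 10 rotations (rotation i = S[i:]+S[:i]):
  rot[0] = committee$
  rot[1] = ommittee$c
  rot[2] = mmittee$co
  rot[3] = mittee$com
  rot[4] = ittee$comm
  rot[5] = ttee$commi
  rot[6] = tee$commit
  rot[7] = ee$committ
  rot[8] = e$committe
  rot[9] = $committee
Sorted (with $ < everything):
  sorted[0] = $committee  (last char: 'e')
  sorted[1] = committee$  (last char: '$')
  sorted[2] = e$committe  (last char: 'e')
  sorted[3] = ee$committ  (last char: 't')
  sorted[4] = ittee$comm  (last char: 'm')
  sorted[5] = mittee$com  (last char: 'm')
  sorted[6] = mmittee$co  (last char: 'o')
  sorted[7] = ommittee$c  (last char: 'c')
  sorted[8] = tee$commit  (last char: 't')
  sorted[9] = ttee$commi  (last char: 'i')
Last column: e$etmmocti
Original string S is at sorted index 1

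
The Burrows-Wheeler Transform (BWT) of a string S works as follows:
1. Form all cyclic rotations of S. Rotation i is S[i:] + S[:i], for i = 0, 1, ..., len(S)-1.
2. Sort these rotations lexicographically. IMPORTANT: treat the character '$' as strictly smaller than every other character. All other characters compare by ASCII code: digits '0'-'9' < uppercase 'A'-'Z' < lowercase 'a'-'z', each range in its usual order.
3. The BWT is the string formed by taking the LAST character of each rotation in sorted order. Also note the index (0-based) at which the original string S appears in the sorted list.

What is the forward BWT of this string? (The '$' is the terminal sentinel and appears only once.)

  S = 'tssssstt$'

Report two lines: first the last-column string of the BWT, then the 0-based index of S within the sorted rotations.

All 9 rotations (rotation i = S[i:]+S[:i]):
  rot[0] = tssssstt$
  rot[1] = ssssstt$t
  rot[2] = sssstt$ts
  rot[3] = ssstt$tss
  rot[4] = sstt$tsss
  rot[5] = stt$tssss
  rot[6] = tt$tsssss
  rot[7] = t$tssssst
  rot[8] = $tssssstt
Sorted (with $ < everything):
  sorted[0] = $tssssstt  (last char: 't')
  sorted[1] = ssssstt$t  (last char: 't')
  sorted[2] = sssstt$ts  (last char: 's')
  sorted[3] = ssstt$tss  (last char: 's')
  sorted[4] = sstt$tsss  (last char: 's')
  sorted[5] = stt$tssss  (last char: 's')
  sorted[6] = t$tssssst  (last char: 't')
  sorted[7] = tssssstt$  (last char: '$')
  sorted[8] = tt$tsssss  (last char: 's')
Last column: ttsssst$s
Original string S is at sorted index 7

Answer: ttsssst$s
7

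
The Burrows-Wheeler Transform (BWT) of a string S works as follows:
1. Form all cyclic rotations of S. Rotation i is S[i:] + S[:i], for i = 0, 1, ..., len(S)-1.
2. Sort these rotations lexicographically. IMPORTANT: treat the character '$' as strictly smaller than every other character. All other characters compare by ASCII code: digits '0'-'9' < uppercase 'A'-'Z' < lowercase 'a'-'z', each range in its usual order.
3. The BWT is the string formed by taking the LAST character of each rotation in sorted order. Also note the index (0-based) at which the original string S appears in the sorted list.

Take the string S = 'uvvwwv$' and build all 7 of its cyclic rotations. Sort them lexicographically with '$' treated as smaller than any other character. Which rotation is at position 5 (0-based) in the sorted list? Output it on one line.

All 7 rotations (rotation i = S[i:]+S[:i]):
  rot[0] = uvvwwv$
  rot[1] = vvwwv$u
  rot[2] = vwwv$uv
  rot[3] = wwv$uvv
  rot[4] = wv$uvvw
  rot[5] = v$uvvww
  rot[6] = $uvvwwv
Sorted (with $ < everything):
  sorted[0] = $uvvwwv
  sorted[1] = uvvwwv$
  sorted[2] = v$uvvww
  sorted[3] = vvwwv$u
  sorted[4] = vwwv$uv
  sorted[5] = wv$uvvw
  sorted[6] = wwv$uvv
sorted[5] = wv$uvvw

Answer: wv$uvvw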